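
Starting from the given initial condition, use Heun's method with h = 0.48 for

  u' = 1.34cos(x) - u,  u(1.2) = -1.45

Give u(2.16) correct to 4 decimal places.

-0.7658

Heun: k1 = f(x_n, u_n); k2 = f(x_n + h, u_n + h·k1); u_{n+1} = u_n + (h/2)·(k1 + k2).
x=1.200000, u=-1.450000:
  k1 = f(1.200000, -1.450000) = 1.935559
  k2 = f(1.680000, -0.520931) = 0.374889
  u ← -1.450000 + (0.48/2)·(1.935559 + 0.374889) = -0.895492
x=1.680000, u=-0.895492:
  k1 = f(1.680000, -0.895492) = 0.749450
  k2 = f(2.160000, -0.535756) = -0.208881
  u ← -0.895492 + (0.48/2)·(0.749450 + (-0.208881)) = -0.765756
u(2.16) ≈ -0.7658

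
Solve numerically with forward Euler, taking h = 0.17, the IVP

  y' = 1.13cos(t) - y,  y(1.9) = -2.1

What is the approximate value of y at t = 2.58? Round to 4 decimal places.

-1.3373

Euler: y_{n+1} = y_n + h·f(t_n, y_n).
t=1.900000, y=-2.100000: f=1.734683 → y ← -2.100000 + 0.17·1.734683 = -1.805104
t=2.070000, y=-1.805104: f=1.264143 → y ← -1.805104 + 0.17·1.264143 = -1.590200
t=2.240000, y=-1.590200: f=0.889191 → y ← -1.590200 + 0.17·0.889191 = -1.439037
t=2.410000, y=-1.439037: f=0.598191 → y ← -1.439037 + 0.17·0.598191 = -1.337345
y(2.58) ≈ -1.3373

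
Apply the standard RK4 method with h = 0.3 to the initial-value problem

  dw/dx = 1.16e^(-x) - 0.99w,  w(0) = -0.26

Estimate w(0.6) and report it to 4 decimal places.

0.2395

RK4: k1 = f(x_n, w_n); k2 = f(x_n + h/2, w_n + (h/2)·k1); k3 = f(x_n + h/2, w_n + (h/2)·k2); k4 = f(x_n + h, w_n + h·k3); w_{n+1} = w_n + (h/6)·(k1 + 2k2 + 2k3 + k4).
x=0.000000, w=-0.260000:
  k1 = f(0.000000, -0.260000) = 1.417400
  k2 = f(0.150000, -0.047390) = 1.045337
  k3 = f(0.150000, -0.103199) = 1.100589
  k4 = f(0.300000, 0.070177) = 0.789874
  w ← -0.260000 + (0.3/6)·(k1 + 2k2 + 2k3 + k4) = 0.064956
x=0.300000, w=0.064956:
  k1 = f(0.300000, 0.064956) = 0.795042
  k2 = f(0.450000, 0.184213) = 0.557278
  k3 = f(0.450000, 0.148548) = 0.592586
  k4 = f(0.600000, 0.242732) = 0.396317
  w ← 0.064956 + (0.3/6)·(k1 + 2k2 + 2k3 + k4) = 0.239511
w(0.6) ≈ 0.2395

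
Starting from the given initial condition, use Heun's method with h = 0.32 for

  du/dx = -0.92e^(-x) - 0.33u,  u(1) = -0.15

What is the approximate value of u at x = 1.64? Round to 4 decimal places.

-0.2642

Heun: k1 = f(x_n, u_n); k2 = f(x_n + h, u_n + h·k1); u_{n+1} = u_n + (h/2)·(k1 + k2).
x=1.000000, u=-0.150000:
  k1 = f(1.000000, -0.150000) = -0.288949
  k2 = f(1.320000, -0.242464) = -0.165751
  u ← -0.150000 + (0.32/2)·(-0.288949 + (-0.165751)) = -0.222752
x=1.320000, u=-0.222752:
  k1 = f(1.320000, -0.222752) = -0.172256
  k2 = f(1.640000, -0.277874) = -0.086763
  u ← -0.222752 + (0.32/2)·(-0.172256 + (-0.086763)) = -0.264195
u(1.64) ≈ -0.2642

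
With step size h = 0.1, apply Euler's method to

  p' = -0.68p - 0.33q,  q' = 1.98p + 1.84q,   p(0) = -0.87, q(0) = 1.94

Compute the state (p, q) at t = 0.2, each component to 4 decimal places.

-0.8855, 2.3424

Euler on (p,q): p_{n+1} = p_n + h·p', q_{n+1} = q_n + h·q'.
0.000000: (-0.870000, 1.940000); f=(-0.048600, 1.847000) → (-0.874860, 2.124700)
0.100000: (-0.874860, 2.124700); f=(-0.106246, 2.177225) → (-0.885485, 2.342423)
(p(0.2), q(0.2)) ≈ (-0.8855, 2.3424)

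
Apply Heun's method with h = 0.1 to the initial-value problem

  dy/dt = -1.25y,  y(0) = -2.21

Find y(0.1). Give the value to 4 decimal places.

-1.9510

Heun: k1 = f(t_n, y_n); k2 = f(t_n + h, y_n + h·k1); y_{n+1} = y_n + (h/2)·(k1 + k2).
t=0.000000, y=-2.210000:
  k1 = f(0.000000, -2.210000) = 2.762500
  k2 = f(0.100000, -1.933750) = 2.417187
  y ← -2.210000 + (0.1/2)·(2.762500 + 2.417187) = -1.951016
y(0.1) ≈ -1.9510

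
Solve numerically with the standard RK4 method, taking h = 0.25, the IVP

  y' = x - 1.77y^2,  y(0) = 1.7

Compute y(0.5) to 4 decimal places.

0.7589

RK4: k1 = f(x_n, y_n); k2 = f(x_n + h/2, y_n + (h/2)·k1); k3 = f(x_n + h/2, y_n + (h/2)·k2); k4 = f(x_n + h, y_n + h·k3); y_{n+1} = y_n + (h/6)·(k1 + 2k2 + 2k3 + k4).
x=0.000000, y=1.700000:
  k1 = f(0.000000, 1.700000) = -5.115300
  k2 = f(0.125000, 1.060588) = -1.865977
  k3 = f(0.125000, 1.466753) = -3.682914
  k4 = f(0.250000, 0.779271) = -0.824857
  y ← 1.700000 + (0.25/6)·(k1 + 2k2 + 2k3 + k4) = 0.990086
x=0.250000, y=0.990086:
  k1 = f(0.250000, 0.990086) = -1.485078
  k2 = f(0.375000, 0.804451) = -0.770441
  k3 = f(0.375000, 0.893781) = -1.038954
  k4 = f(0.500000, 0.730347) = -0.444131
  y ← 0.990086 + (0.25/6)·(k1 + 2k2 + 2k3 + k4) = 0.758919
y(0.5) ≈ 0.7589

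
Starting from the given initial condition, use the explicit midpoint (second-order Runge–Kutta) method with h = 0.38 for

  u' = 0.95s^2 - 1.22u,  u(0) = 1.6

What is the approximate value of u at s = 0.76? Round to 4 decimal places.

Midpoint: k1 = f(s_n, u_n); k2 = f(s_n + h/2, u_n + (h/2)·k1); u_{n+1} = u_n + h·k2.
s=0.000000, u=1.600000:
  k1 = f(0.000000, 1.600000) = -1.952000
  k2 = f(0.190000, 1.229120) = -1.465231
  u ← 1.600000 + 0.38·(-1.465231) = 1.043212
s=0.380000, u=1.043212:
  k1 = f(0.380000, 1.043212) = -1.135539
  k2 = f(0.570000, 0.827460) = -0.700846
  u ← 1.043212 + 0.38·(-0.700846) = 0.776891
u(0.76) ≈ 0.7769

0.7769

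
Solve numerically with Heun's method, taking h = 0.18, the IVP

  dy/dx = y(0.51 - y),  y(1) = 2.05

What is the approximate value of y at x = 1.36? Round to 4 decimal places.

1.3771

Heun: k1 = f(x_n, y_n); k2 = f(x_n + h, y_n + h·k1); y_{n+1} = y_n + (h/2)·(k1 + k2).
x=1.000000, y=2.050000:
  k1 = f(1.000000, 2.050000) = -3.157000
  k2 = f(1.180000, 1.481740) = -1.439866
  y ← 2.050000 + (0.18/2)·(-3.157000 + (-1.439866)) = 1.636282
x=1.180000, y=1.636282:
  k1 = f(1.180000, 1.636282) = -1.842915
  k2 = f(1.360000, 1.304557) = -1.036546
  y ← 1.636282 + (0.18/2)·(-1.842915 + (-1.036546)) = 1.377131
y(1.36) ≈ 1.3771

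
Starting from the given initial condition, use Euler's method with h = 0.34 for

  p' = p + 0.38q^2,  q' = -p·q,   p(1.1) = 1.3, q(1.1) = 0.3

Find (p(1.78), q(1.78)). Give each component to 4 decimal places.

2.3535, 0.0676

Euler on (p,q): p_{n+1} = p_n + h·p', q_{n+1} = q_n + h·q'.
1.100000: (1.300000, 0.300000); f=(1.334200, -0.390000) → (1.753628, 0.167400)
1.440000: (1.753628, 0.167400); f=(1.764277, -0.293557) → (2.353482, 0.067591)
(p(1.78), q(1.78)) ≈ (2.3535, 0.0676)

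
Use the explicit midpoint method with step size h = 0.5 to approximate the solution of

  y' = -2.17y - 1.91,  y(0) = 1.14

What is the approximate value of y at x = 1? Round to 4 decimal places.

-0.3678

Midpoint: k1 = f(x_n, y_n); k2 = f(x_n + h/2, y_n + (h/2)·k1); y_{n+1} = y_n + h·k2.
x=0.000000, y=1.140000:
  k1 = f(0.000000, 1.140000) = -4.383800
  k2 = f(0.250000, 0.044050) = -2.005588
  y ← 1.140000 + 0.5·(-2.005588) = 0.137206
x=0.500000, y=0.137206:
  k1 = f(0.500000, 0.137206) = -2.207736
  k2 = f(0.750000, -0.414728) = -1.010039
  y ← 0.137206 + 0.5·(-1.010039) = -0.367814
y(1) ≈ -0.3678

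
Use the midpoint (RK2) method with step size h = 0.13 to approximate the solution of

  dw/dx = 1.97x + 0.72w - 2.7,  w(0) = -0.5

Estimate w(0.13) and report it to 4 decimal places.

-0.8998

Midpoint: k1 = f(x_n, w_n); k2 = f(x_n + h/2, w_n + (h/2)·k1); w_{n+1} = w_n + h·k2.
x=0.000000, w=-0.500000:
  k1 = f(0.000000, -0.500000) = -3.060000
  k2 = f(0.065000, -0.698900) = -3.075158
  w ← -0.500000 + 0.13·(-3.075158) = -0.899771
w(0.13) ≈ -0.8998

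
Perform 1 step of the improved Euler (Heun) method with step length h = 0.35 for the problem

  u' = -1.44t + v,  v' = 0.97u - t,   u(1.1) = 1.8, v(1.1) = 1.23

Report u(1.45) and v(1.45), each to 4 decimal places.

1.6275, 1.3738

Heun on (u,v): k1 = f(t_n, state_n); k2 = f(t_n + h, state_n + h·k1); state_{n+1} = state_n + (h/2)·(k1 + k2).
1.100000: (1.800000, 1.230000)
  k1 = (-0.354000, 0.646000)
  predictor → (1.676100, 1.456100)
  k2 = (-0.631900, 0.175817)
  → (1.627468, 1.373818)
(u(1.45), v(1.45)) ≈ (1.6275, 1.3738)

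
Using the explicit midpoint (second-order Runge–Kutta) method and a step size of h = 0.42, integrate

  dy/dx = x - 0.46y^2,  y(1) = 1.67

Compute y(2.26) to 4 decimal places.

Midpoint: k1 = f(x_n, y_n); k2 = f(x_n + h/2, y_n + (h/2)·k1); y_{n+1} = y_n + h·k2.
x=1.000000, y=1.670000:
  k1 = f(1.000000, 1.670000) = -0.282894
  k2 = f(1.210000, 1.610592) = 0.016757
  y ← 1.670000 + 0.42·0.016757 = 1.677038
x=1.420000, y=1.677038:
  k1 = f(1.420000, 1.677038) = 0.126270
  k2 = f(1.630000, 1.703555) = 0.295035
  y ← 1.677038 + 0.42·0.295035 = 1.800952
x=1.840000, y=1.800952:
  k1 = f(1.840000, 1.800952) = 0.348022
  k2 = f(2.050000, 1.874037) = 0.434473
  y ← 1.800952 + 0.42·0.434473 = 1.983431
y(2.26) ≈ 1.9834

1.9834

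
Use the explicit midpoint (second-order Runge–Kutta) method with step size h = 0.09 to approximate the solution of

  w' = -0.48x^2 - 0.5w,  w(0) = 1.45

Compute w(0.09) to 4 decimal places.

1.3861

Midpoint: k1 = f(x_n, w_n); k2 = f(x_n + h/2, w_n + (h/2)·k1); w_{n+1} = w_n + h·k2.
x=0.000000, w=1.450000:
  k1 = f(0.000000, 1.450000) = -0.725000
  k2 = f(0.045000, 1.417375) = -0.709659
  w ← 1.450000 + 0.09·(-0.709659) = 1.386131
w(0.09) ≈ 1.3861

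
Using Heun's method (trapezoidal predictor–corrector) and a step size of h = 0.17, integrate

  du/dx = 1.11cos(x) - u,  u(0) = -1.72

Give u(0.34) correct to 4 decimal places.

-0.9157

Heun: k1 = f(x_n, u_n); k2 = f(x_n + h, u_n + h·k1); u_{n+1} = u_n + (h/2)·(k1 + k2).
x=0.000000, u=-1.720000:
  k1 = f(0.000000, -1.720000) = 2.830000
  k2 = f(0.170000, -1.238900) = 2.332899
  u ← -1.720000 + (0.17/2)·(2.830000 + 2.332899) = -1.281154
x=0.170000, u=-1.281154:
  k1 = f(0.170000, -1.281154) = 2.375153
  k2 = f(0.340000, -0.877378) = 1.923835
  u ← -1.281154 + (0.17/2)·(2.375153 + 1.923835) = -0.915740
u(0.34) ≈ -0.9157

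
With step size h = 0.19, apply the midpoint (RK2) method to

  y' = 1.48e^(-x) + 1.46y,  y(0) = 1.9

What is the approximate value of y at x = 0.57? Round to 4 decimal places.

5.3617

Midpoint: k1 = f(x_n, y_n); k2 = f(x_n + h/2, y_n + (h/2)·k1); y_{n+1} = y_n + h·k2.
x=0.000000, y=1.900000:
  k1 = f(0.000000, 1.900000) = 4.254000
  k2 = f(0.095000, 2.304130) = 4.709902
  y ← 1.900000 + 0.19·4.709902 = 2.794881
x=0.190000, y=2.794881:
  k1 = f(0.190000, 2.794881) = 5.304426
  k2 = f(0.285000, 3.298802) = 5.929232
  y ← 2.794881 + 0.19·5.929232 = 3.921435
x=0.380000, y=3.921435:
  k1 = f(0.380000, 3.921435) = 6.737411
  k2 = f(0.475000, 4.561489) = 7.580164
  y ← 3.921435 + 0.19·7.580164 = 5.361667
y(0.57) ≈ 5.3617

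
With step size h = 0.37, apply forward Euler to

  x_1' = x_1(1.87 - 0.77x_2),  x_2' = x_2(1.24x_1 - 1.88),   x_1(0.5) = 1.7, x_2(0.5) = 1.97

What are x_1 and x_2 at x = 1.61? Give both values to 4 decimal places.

2.0196, 3.1922

Euler on (x_1,x_2): x_1_{n+1} = x_1_n + h·x_1', x_2_{n+1} = x_2_n + h·x_2'.
0.500000: (1.700000, 1.970000); f=(0.600270, 0.449160) → (1.922100, 2.136189)
0.870000: (1.922100, 2.136189); f=(0.432731, 1.075366) → (2.082210, 2.534075)
1.240000: (2.082210, 2.534075); f=(-0.169153, 1.778770) → (2.019623, 3.192220)
(x_1(1.61), x_2(1.61)) ≈ (2.0196, 3.1922)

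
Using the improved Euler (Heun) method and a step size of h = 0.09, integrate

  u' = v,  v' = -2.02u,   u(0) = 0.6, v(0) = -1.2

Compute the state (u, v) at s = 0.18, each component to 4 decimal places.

0.3662, -1.3772

Heun on (u,v): k1 = f(s_n, state_n); k2 = f(s_n + h, state_n + h·k1); state_{n+1} = state_n + (h/2)·(k1 + k2).
0.000000: (0.600000, -1.200000)
  k1 = (-1.200000, -1.212000)
  predictor → (0.492000, -1.309080)
  k2 = (-1.309080, -0.993840)
  → (0.487091, -1.299263)
0.090000: (0.487091, -1.299263)
  k1 = (-1.299263, -0.983925)
  predictor → (0.370158, -1.387816)
  k2 = (-1.387816, -0.747719)
  → (0.366173, -1.377187)
(u(0.18), v(0.18)) ≈ (0.3662, -1.3772)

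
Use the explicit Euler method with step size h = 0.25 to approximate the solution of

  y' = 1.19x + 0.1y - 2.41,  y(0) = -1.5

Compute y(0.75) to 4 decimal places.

-3.2434

Euler: y_{n+1} = y_n + h·f(x_n, y_n).
x=0.000000, y=-1.500000: f=-2.560000 → y ← -1.500000 + 0.25·(-2.560000) = -2.140000
x=0.250000, y=-2.140000: f=-2.326500 → y ← -2.140000 + 0.25·(-2.326500) = -2.721625
x=0.500000, y=-2.721625: f=-2.087163 → y ← -2.721625 + 0.25·(-2.087163) = -3.243416
y(0.75) ≈ -3.2434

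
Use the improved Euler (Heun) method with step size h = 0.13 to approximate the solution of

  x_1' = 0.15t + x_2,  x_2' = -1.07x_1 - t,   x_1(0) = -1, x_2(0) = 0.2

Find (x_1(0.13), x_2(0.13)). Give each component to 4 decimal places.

-0.9637, 0.3288

Heun on (x_1,x_2): k1 = f(t_n, state_n); k2 = f(t_n + h, state_n + h·k1); state_{n+1} = state_n + (h/2)·(k1 + k2).
0.000000: (-1.000000, 0.200000)
  k1 = (0.200000, 1.070000)
  predictor → (-0.974000, 0.339100)
  k2 = (0.358600, 0.912180)
  → (-0.963691, 0.328842)
(x_1(0.13), x_2(0.13)) ≈ (-0.9637, 0.3288)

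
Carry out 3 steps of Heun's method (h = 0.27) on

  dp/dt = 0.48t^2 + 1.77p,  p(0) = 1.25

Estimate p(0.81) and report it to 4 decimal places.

Heun: k1 = f(t_n, p_n); k2 = f(t_n + h, p_n + h·k1); p_{n+1} = p_n + (h/2)·(k1 + k2).
t=0.000000, p=1.250000:
  k1 = f(0.000000, 1.250000) = 2.212500
  k2 = f(0.270000, 1.847375) = 3.304846
  p ← 1.250000 + (0.27/2)·(2.212500 + 3.304846) = 1.994842
t=0.270000, p=1.994842:
  k1 = f(0.270000, 1.994842) = 3.565862
  k2 = f(0.540000, 2.957624) = 5.374963
  p ← 1.994842 + (0.27/2)·(3.565862 + 5.374963) = 3.201853
t=0.540000, p=3.201853:
  k1 = f(0.540000, 3.201853) = 5.807248
  k2 = f(0.810000, 4.769810) = 8.757492
  p ← 3.201853 + (0.27/2)·(5.807248 + 8.757492) = 5.168093
p(0.81) ≈ 5.1681

5.1681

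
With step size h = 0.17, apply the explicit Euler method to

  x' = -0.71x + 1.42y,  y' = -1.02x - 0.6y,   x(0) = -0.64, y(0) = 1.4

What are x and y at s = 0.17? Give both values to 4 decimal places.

-0.2248, 1.3682

Euler on (x,y): x_{n+1} = x_n + h·x', y_{n+1} = y_n + h·y'.
0.000000: (-0.640000, 1.400000); f=(2.442400, -0.187200) → (-0.224792, 1.368176)
(x(0.17), y(0.17)) ≈ (-0.2248, 1.3682)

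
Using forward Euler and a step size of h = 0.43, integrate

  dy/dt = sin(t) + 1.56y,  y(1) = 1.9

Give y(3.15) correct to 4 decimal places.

Euler: y_{n+1} = y_n + h·f(t_n, y_n).
t=1.000000, y=1.900000: f=3.805471 → y ← 1.900000 + 0.43·3.805471 = 3.536353
t=1.430000, y=3.536353: f=6.506814 → y ← 3.536353 + 0.43·6.506814 = 6.334283
t=1.860000, y=6.334283: f=10.839952 → y ← 6.334283 + 0.43·10.839952 = 10.995462
t=2.290000, y=10.995462: f=17.905252 → y ← 10.995462 + 0.43·17.905252 = 18.694721
t=2.720000, y=18.694721: f=29.572978 → y ← 18.694721 + 0.43·29.572978 = 31.411101
y(3.15) ≈ 31.4111

31.4111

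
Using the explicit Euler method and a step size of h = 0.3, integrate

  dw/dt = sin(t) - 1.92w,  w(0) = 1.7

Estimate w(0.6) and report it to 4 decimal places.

0.3943

Euler: w_{n+1} = w_n + h·f(t_n, w_n).
t=0.000000, w=1.700000: f=-3.264000 → w ← 1.700000 + 0.3·(-3.264000) = 0.720800
t=0.300000, w=0.720800: f=-1.088416 → w ← 0.720800 + 0.3·(-1.088416) = 0.394275
w(0.6) ≈ 0.3943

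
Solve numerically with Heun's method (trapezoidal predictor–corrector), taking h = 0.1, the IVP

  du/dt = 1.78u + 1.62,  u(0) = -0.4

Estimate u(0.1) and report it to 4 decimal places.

Heun: k1 = f(t_n, u_n); k2 = f(t_n + h, u_n + h·k1); u_{n+1} = u_n + (h/2)·(k1 + k2).
t=0.000000, u=-0.400000:
  k1 = f(0.000000, -0.400000) = 0.908000
  k2 = f(0.100000, -0.309200) = 1.069624
  u ← -0.400000 + (0.1/2)·(0.908000 + 1.069624) = -0.301119
u(0.1) ≈ -0.3011

-0.3011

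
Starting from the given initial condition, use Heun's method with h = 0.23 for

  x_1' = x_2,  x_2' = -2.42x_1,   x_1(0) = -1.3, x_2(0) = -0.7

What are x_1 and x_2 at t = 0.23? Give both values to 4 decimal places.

Heun on (x_1,x_2): k1 = f(t_n, state_n); k2 = f(t_n + h, state_n + h·k1); state_{n+1} = state_n + (h/2)·(k1 + k2).
0.000000: (-1.300000, -0.700000)
  k1 = (-0.700000, 3.146000)
  predictor → (-1.461000, 0.023580)
  k2 = (0.023580, 3.535620)
  → (-1.377788, 0.068386)
(x_1(0.23), x_2(0.23)) ≈ (-1.3778, 0.0684)

-1.3778, 0.0684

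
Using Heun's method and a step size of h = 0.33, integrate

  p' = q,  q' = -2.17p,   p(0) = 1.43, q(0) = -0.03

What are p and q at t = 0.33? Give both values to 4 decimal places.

Heun on (p,q): k1 = f(t_n, state_n); k2 = f(t_n + h, state_n + h·k1); state_{n+1} = state_n + (h/2)·(k1 + k2).
0.000000: (1.430000, -0.030000)
  k1 = (-0.030000, -3.103100)
  predictor → (1.420100, -1.054023)
  k2 = (-1.054023, -3.081617)
  → (1.251136, -1.050478)
(p(0.33), q(0.33)) ≈ (1.2511, -1.0505)

1.2511, -1.0505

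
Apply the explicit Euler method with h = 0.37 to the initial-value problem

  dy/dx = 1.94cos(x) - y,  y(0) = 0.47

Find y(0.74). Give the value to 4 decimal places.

1.3080

Euler: y_{n+1} = y_n + h·f(x_n, y_n).
x=0.000000, y=0.470000: f=1.470000 → y ← 0.470000 + 0.37·1.470000 = 1.013900
x=0.370000, y=1.013900: f=0.794815 → y ← 1.013900 + 0.37·0.794815 = 1.307982
y(0.74) ≈ 1.3080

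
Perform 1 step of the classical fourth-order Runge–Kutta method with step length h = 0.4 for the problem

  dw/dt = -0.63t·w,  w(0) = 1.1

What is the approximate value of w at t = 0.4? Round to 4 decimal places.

RK4: k1 = f(t_n, w_n); k2 = f(t_n + h/2, w_n + (h/2)·k1); k3 = f(t_n + h/2, w_n + (h/2)·k2); k4 = f(t_n + h, w_n + h·k3); w_{n+1} = w_n + (h/6)·(k1 + 2k2 + 2k3 + k4).
t=0.000000, w=1.100000:
  k1 = f(0.000000, 1.100000) = 0.000000
  k2 = f(0.200000, 1.100000) = -0.138600
  k3 = f(0.200000, 1.072280) = -0.135107
  k4 = f(0.400000, 1.045957) = -0.263581
  w ← 1.100000 + (0.4/6)·(k1 + 2k2 + 2k3 + k4) = 1.045934
w(0.4) ≈ 1.0459

1.0459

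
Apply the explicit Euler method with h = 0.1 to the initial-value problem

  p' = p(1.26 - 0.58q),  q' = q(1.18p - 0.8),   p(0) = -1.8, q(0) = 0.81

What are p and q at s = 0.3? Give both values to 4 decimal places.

-2.3411, 0.2651

Euler on (p,q): p_{n+1} = p_n + h·p', q_{n+1} = q_n + h·q'.
0.000000: (-1.800000, 0.810000); f=(-1.422360, -2.368440) → (-1.942236, 0.573156)
0.100000: (-1.942236, 0.573156); f=(-1.801559, -1.772106) → (-2.122392, 0.395945)
0.200000: (-2.122392, 0.395945); f=(-2.186810, -1.308371) → (-2.341073, 0.265108)
(p(0.3), q(0.3)) ≈ (-2.3411, 0.2651)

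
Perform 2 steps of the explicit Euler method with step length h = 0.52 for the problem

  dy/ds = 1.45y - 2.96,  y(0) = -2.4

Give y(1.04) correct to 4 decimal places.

Euler: y_{n+1} = y_n + h·f(s_n, y_n).
s=0.000000, y=-2.400000: f=-6.440000 → y ← -2.400000 + 0.52·(-6.440000) = -5.748800
s=0.520000, y=-5.748800: f=-11.295760 → y ← -5.748800 + 0.52·(-11.295760) = -11.622595
y(1.04) ≈ -11.6226

-11.6226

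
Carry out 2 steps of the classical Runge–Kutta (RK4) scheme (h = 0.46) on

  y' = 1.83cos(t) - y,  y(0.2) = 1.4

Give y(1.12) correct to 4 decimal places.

RK4: k1 = f(t_n, y_n); k2 = f(t_n + h/2, y_n + (h/2)·k1); k3 = f(t_n + h/2, y_n + (h/2)·k2); k4 = f(t_n + h, y_n + h·k3); y_{n+1} = y_n + (h/6)·(k1 + 2k2 + 2k3 + k4).
t=0.200000, y=1.400000:
  k1 = f(0.200000, 1.400000) = 0.393522
  k2 = f(0.430000, 1.490510) = 0.172897
  k3 = f(0.430000, 1.439766) = 0.223641
  k4 = f(0.660000, 1.502875) = -0.057189
  y ← 1.400000 + (0.46/6)·(k1 + 2k2 + 2k3 + k4) = 1.486588
t=0.660000, y=1.486588:
  k1 = f(0.660000, 1.486588) = -0.040902
  k2 = f(0.890000, 1.477181) = -0.325357
  k3 = f(0.890000, 1.411756) = -0.259932
  k4 = f(1.120000, 1.367019) = -0.569720
  y ← 1.486588 + (0.46/6)·(k1 + 2k2 + 2k3 + k4) = 1.350029
y(1.12) ≈ 1.3500

1.3500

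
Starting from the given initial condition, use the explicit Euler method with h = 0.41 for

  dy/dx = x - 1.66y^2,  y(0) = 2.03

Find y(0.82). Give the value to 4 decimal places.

Euler: y_{n+1} = y_n + h·f(x_n, y_n).
x=0.000000, y=2.030000: f=-6.840694 → y ← 2.030000 + 0.41·(-6.840694) = -0.774685
x=0.410000, y=-0.774685: f=-0.586226 → y ← -0.774685 + 0.41·(-0.586226) = -1.015037
y(0.82) ≈ -1.0150

-1.0150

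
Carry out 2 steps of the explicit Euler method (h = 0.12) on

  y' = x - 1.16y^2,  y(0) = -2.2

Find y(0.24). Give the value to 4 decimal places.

-4.0089

Euler: y_{n+1} = y_n + h·f(x_n, y_n).
x=0.000000, y=-2.200000: f=-5.614400 → y ← -2.200000 + 0.12·(-5.614400) = -2.873728
x=0.120000, y=-2.873728: f=-9.459643 → y ← -2.873728 + 0.12·(-9.459643) = -4.008885
y(0.24) ≈ -4.0089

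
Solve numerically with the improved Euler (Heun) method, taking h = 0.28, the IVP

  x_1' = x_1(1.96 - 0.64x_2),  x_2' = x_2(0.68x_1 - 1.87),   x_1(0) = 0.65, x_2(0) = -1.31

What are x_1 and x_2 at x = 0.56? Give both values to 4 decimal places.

2.5199, -0.7683

Heun on (x_1,x_2): k1 = f(x_n, state_n); k2 = f(x_n + h, state_n + h·k1); state_{n+1} = state_n + (h/2)·(k1 + k2).
0.000000: (0.650000, -1.310000)
  k1 = (1.818960, 1.870680)
  predictor → (1.159309, -0.786210)
  k2 = (2.855579, 0.850419)
  → (1.304436, -0.929046)
0.280000: (1.304436, -0.929046)
  k1 = (3.332297, 0.913237)
  predictor → (2.237479, -0.673340)
  k2 = (5.349672, 0.234669)
  → (2.519911, -0.768339)
(x_1(0.56), x_2(0.56)) ≈ (2.5199, -0.7683)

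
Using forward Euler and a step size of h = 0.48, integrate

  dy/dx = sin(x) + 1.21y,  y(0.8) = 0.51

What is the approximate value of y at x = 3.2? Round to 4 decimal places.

Euler: y_{n+1} = y_n + h·f(x_n, y_n).
x=0.800000, y=0.510000: f=1.334456 → y ← 0.510000 + 0.48·1.334456 = 1.150539
x=1.280000, y=1.150539: f=2.350168 → y ← 1.150539 + 0.48·2.350168 = 2.278620
x=1.760000, y=2.278620: f=3.739284 → y ← 2.278620 + 0.48·3.739284 = 4.073476
x=2.240000, y=4.073476: f=5.713222 → y ← 4.073476 + 0.48·5.713222 = 6.815822
x=2.720000, y=6.815822: f=8.656359 → y ← 6.815822 + 0.48·8.656359 = 10.970875
y(3.2) ≈ 10.9709

10.9709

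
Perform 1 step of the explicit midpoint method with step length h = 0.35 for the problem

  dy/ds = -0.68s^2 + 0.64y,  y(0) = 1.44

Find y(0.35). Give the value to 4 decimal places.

1.7914

Midpoint: k1 = f(s_n, y_n); k2 = f(s_n + h/2, y_n + (h/2)·k1); y_{n+1} = y_n + h·k2.
s=0.000000, y=1.440000:
  k1 = f(0.000000, 1.440000) = 0.921600
  k2 = f(0.175000, 1.601280) = 1.003994
  y ← 1.440000 + 0.35·1.003994 = 1.791398
y(0.35) ≈ 1.7914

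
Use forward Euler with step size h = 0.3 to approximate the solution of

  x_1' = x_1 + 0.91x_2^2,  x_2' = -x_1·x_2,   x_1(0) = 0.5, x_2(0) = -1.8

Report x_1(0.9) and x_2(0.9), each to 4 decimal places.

Euler on (x_1,x_2): x_1_{n+1} = x_1_n + h·x_1', x_2_{n+1} = x_2_n + h·x_2'.
0.000000: (0.500000, -1.800000); f=(3.448400, 0.900000) → (1.534520, -1.530000)
0.300000: (1.534520, -1.530000); f=(3.664739, 2.347816) → (2.633942, -0.825655)
0.600000: (2.633942, -0.825655); f=(3.254295, 2.174728) → (3.610230, -0.173237)
(x_1(0.9), x_2(0.9)) ≈ (3.6102, -0.1732)

3.6102, -0.1732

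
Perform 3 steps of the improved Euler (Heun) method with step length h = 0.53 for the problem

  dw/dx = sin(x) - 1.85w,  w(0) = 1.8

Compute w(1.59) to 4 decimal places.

Heun: k1 = f(x_n, w_n); k2 = f(x_n + h, w_n + h·k1); w_{n+1} = w_n + (h/2)·(k1 + k2).
x=0.000000, w=1.800000:
  k1 = f(0.000000, 1.800000) = -3.330000
  k2 = f(0.530000, 0.035100) = 0.440598
  w ← 1.800000 + (0.53/2)·(-3.330000 + 0.440598) = 1.034309
x=0.530000, w=1.034309:
  k1 = f(0.530000, 1.034309) = -1.407937
  k2 = f(1.060000, 0.288102) = 0.339367
  w ← 1.034309 + (0.53/2)·(-1.407937 + 0.339367) = 0.751137
x=1.060000, w=0.751137:
  k1 = f(1.060000, 0.751137) = -0.517249
  k2 = f(1.590000, 0.476996) = 0.117374
  w ← 0.751137 + (0.53/2)·(-0.517249 + 0.117374) = 0.645171
w(1.59) ≈ 0.6452

0.6452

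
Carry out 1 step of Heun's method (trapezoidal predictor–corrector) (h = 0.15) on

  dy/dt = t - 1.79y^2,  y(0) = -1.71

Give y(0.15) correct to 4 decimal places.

Heun: k1 = f(t_n, y_n); k2 = f(t_n + h, y_n + h·k1); y_{n+1} = y_n + (h/2)·(k1 + k2).
t=0.000000, y=-1.710000:
  k1 = f(0.000000, -1.710000) = -5.234139
  k2 = f(0.150000, -2.495121) = -10.993874
  y ← -1.710000 + (0.15/2)·(-5.234139 + (-10.993874)) = -2.927101
y(0.15) ≈ -2.9271

-2.9271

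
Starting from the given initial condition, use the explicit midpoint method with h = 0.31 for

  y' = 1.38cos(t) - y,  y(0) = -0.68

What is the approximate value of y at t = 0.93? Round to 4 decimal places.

Midpoint: k1 = f(t_n, y_n); k2 = f(t_n + h/2, y_n + (h/2)·k1); y_{n+1} = y_n + h·k2.
t=0.000000, y=-0.680000:
  k1 = f(0.000000, -0.680000) = 2.060000
  k2 = f(0.155000, -0.360700) = 1.724156
  y ← -0.680000 + 0.31·1.724156 = -0.145512
t=0.310000, y=-0.145512:
  k1 = f(0.310000, -0.145512) = 1.459732
  k2 = f(0.465000, 0.080747) = 1.152727
  y ← -0.145512 + 0.31·1.152727 = 0.211834
t=0.620000, y=0.211834:
  k1 = f(0.620000, 0.211834) = 0.911319
  k2 = f(0.775000, 0.353088) = 0.632813
  y ← 0.211834 + 0.31·0.632813 = 0.408006
y(0.93) ≈ 0.4080

0.4080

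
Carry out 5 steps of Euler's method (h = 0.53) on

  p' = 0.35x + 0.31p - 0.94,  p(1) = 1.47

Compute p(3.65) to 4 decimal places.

2.1347

Euler: p_{n+1} = p_n + h·f(x_n, p_n).
x=1.000000, p=1.470000: f=-0.134300 → p ← 1.470000 + 0.53·(-0.134300) = 1.398821
x=1.530000, p=1.398821: f=0.029135 → p ← 1.398821 + 0.53·0.029135 = 1.414262
x=2.060000, p=1.414262: f=0.219421 → p ← 1.414262 + 0.53·0.219421 = 1.530556
x=2.590000, p=1.530556: f=0.440972 → p ← 1.530556 + 0.53·0.440972 = 1.764271
x=3.120000, p=1.764271: f=0.698924 → p ← 1.764271 + 0.53·0.698924 = 2.134701
p(3.65) ≈ 2.1347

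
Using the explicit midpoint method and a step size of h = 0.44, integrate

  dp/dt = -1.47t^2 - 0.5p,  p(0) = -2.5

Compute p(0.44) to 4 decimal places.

-2.0418

Midpoint: k1 = f(t_n, p_n); k2 = f(t_n + h/2, p_n + (h/2)·k1); p_{n+1} = p_n + h·k2.
t=0.000000, p=-2.500000:
  k1 = f(0.000000, -2.500000) = 1.250000
  k2 = f(0.220000, -2.225000) = 1.041352
  p ← -2.500000 + 0.44·1.041352 = -2.041805
p(0.44) ≈ -2.0418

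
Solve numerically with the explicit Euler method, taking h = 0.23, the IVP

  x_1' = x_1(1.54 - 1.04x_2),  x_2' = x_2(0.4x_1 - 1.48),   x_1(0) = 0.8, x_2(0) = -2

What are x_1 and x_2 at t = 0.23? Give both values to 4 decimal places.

1.4661, -1.4664

Euler on (x_1,x_2): x_1_{n+1} = x_1_n + h·x_1', x_2_{n+1} = x_2_n + h·x_2'.
0.000000: (0.800000, -2.000000); f=(2.896000, 2.320000) → (1.466080, -1.466400)
(x_1(0.23), x_2(0.23)) ≈ (1.4661, -1.4664)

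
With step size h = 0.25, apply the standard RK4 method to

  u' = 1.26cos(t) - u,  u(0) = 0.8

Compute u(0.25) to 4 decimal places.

0.8987

RK4: k1 = f(t_n, u_n); k2 = f(t_n + h/2, u_n + (h/2)·k1); k3 = f(t_n + h/2, u_n + (h/2)·k2); k4 = f(t_n + h, u_n + h·k3); u_{n+1} = u_n + (h/6)·(k1 + 2k2 + 2k3 + k4).
t=0.000000, u=0.800000:
  k1 = f(0.000000, 0.800000) = 0.460000
  k2 = f(0.125000, 0.857500) = 0.392669
  k3 = f(0.125000, 0.849084) = 0.401085
  k4 = f(0.250000, 0.900271) = 0.320558
  u ← 0.800000 + (0.25/6)·(k1 + 2k2 + 2k3 + k4) = 0.898669
u(0.25) ≈ 0.8987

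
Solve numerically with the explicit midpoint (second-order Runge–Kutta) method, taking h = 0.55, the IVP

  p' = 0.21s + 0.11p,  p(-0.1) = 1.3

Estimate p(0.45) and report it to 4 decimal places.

1.4009

Midpoint: k1 = f(s_n, p_n); k2 = f(s_n + h/2, p_n + (h/2)·k1); p_{n+1} = p_n + h·k2.
s=-0.100000, p=1.300000:
  k1 = f(-0.100000, 1.300000) = 0.122000
  k2 = f(0.175000, 1.333550) = 0.183441
  p ← 1.300000 + 0.55·0.183441 = 1.400892
p(0.45) ≈ 1.4009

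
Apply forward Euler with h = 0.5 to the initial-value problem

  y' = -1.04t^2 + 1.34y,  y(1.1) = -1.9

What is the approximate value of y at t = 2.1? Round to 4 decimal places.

Euler: y_{n+1} = y_n + h·f(t_n, y_n).
t=1.100000, y=-1.900000: f=-3.804400 → y ← -1.900000 + 0.5·(-3.804400) = -3.802200
t=1.600000, y=-3.802200: f=-7.757348 → y ← -3.802200 + 0.5·(-7.757348) = -7.680874
y(2.1) ≈ -7.6809

-7.6809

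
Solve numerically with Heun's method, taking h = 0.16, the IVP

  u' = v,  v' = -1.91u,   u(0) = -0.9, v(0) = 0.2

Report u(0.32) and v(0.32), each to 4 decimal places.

Heun on (u,v): k1 = f(t_n, state_n); k2 = f(t_n + h, state_n + h·k1); state_{n+1} = state_n + (h/2)·(k1 + k2).
0.000000: (-0.900000, 0.200000)
  k1 = (0.200000, 1.719000)
  predictor → (-0.868000, 0.475040)
  k2 = (0.475040, 1.657880)
  → (-0.845997, 0.470150)
0.160000: (-0.845997, 0.470150)
  k1 = (0.470150, 1.615854)
  predictor → (-0.770773, 0.728687)
  k2 = (0.728687, 1.472176)
  → (-0.750090, 0.717193)
(u(0.32), v(0.32)) ≈ (-0.7501, 0.7172)

-0.7501, 0.7172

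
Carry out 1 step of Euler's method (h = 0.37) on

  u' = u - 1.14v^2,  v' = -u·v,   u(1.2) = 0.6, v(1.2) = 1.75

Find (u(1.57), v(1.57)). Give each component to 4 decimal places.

-0.4698, 1.3615

Euler on (u,v): u_{n+1} = u_n + h·u', v_{n+1} = v_n + h·v'.
1.200000: (0.600000, 1.750000); f=(-2.891250, -1.050000) → (-0.469762, 1.361500)
(u(1.57), v(1.57)) ≈ (-0.4698, 1.3615)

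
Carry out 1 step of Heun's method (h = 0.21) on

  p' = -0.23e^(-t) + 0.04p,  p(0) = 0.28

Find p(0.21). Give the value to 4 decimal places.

Heun: k1 = f(t_n, p_n); k2 = f(t_n + h, p_n + h·k1); p_{n+1} = p_n + (h/2)·(k1 + k2).
t=0.000000, p=0.280000:
  k1 = f(0.000000, 0.280000) = -0.218800
  k2 = f(0.210000, 0.234052) = -0.177072
  p ← 0.280000 + (0.21/2)·(-0.218800 + (-0.177072)) = 0.238433
p(0.21) ≈ 0.2384

0.2384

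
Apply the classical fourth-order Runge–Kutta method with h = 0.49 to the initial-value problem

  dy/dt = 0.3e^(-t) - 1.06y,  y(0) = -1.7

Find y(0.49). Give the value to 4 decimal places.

RK4: k1 = f(t_n, y_n); k2 = f(t_n + h/2, y_n + (h/2)·k1); k3 = f(t_n + h/2, y_n + (h/2)·k2); k4 = f(t_n + h, y_n + h·k3); y_{n+1} = y_n + (h/6)·(k1 + 2k2 + 2k3 + k4).
t=0.000000, y=-1.700000:
  k1 = f(0.000000, -1.700000) = 2.102000
  k2 = f(0.245000, -1.185010) = 1.490922
  k3 = f(0.245000, -1.334724) = 1.649619
  k4 = f(0.490000, -0.891687) = 1.128976
  y ← -1.700000 + (0.49/6)·(k1 + 2k2 + 2k3 + k4) = -0.923182
y(0.49) ≈ -0.9232

-0.9232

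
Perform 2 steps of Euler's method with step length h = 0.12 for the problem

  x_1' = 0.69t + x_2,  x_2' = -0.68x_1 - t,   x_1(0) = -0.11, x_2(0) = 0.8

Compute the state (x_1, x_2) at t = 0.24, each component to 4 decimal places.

Euler on (x_1,x_2): x_1_{n+1} = x_1_n + h·x_1', x_2_{n+1} = x_2_n + h·x_2'.
0.000000: (-0.110000, 0.800000); f=(0.800000, 0.074800) → (-0.014000, 0.808976)
0.120000: (-0.014000, 0.808976); f=(0.891776, -0.110480) → (0.093013, 0.795718)
(x_1(0.24), x_2(0.24)) ≈ (0.0930, 0.7957)

0.0930, 0.7957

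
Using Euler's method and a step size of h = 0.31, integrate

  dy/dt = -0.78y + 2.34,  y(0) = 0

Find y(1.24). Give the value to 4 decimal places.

2.0086

Euler: y_{n+1} = y_n + h·f(t_n, y_n).
t=0.000000, y=0.000000: f=2.340000 → y ← 0.000000 + 0.31·2.340000 = 0.725400
t=0.310000, y=0.725400: f=1.774188 → y ← 0.725400 + 0.31·1.774188 = 1.275398
t=0.620000, y=1.275398: f=1.345189 → y ← 1.275398 + 0.31·1.345189 = 1.692407
t=0.930000, y=1.692407: f=1.019923 → y ← 1.692407 + 0.31·1.019923 = 2.008583
y(1.24) ≈ 2.0086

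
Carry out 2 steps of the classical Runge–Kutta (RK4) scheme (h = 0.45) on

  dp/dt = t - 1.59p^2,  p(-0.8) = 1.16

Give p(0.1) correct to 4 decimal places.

RK4: k1 = f(t_n, p_n); k2 = f(t_n + h/2, p_n + (h/2)·k1); k3 = f(t_n + h/2, p_n + (h/2)·k2); k4 = f(t_n + h, p_n + h·k3); p_{n+1} = p_n + (h/6)·(k1 + 2k2 + 2k3 + k4).
t=-0.800000, p=1.160000:
  k1 = f(-0.800000, 1.160000) = -2.939504
  k2 = f(-0.575000, 0.498612) = -0.970296
  k3 = f(-0.575000, 0.941684) = -1.984961
  k4 = f(-0.350000, 0.266768) = -0.463152
  p ← 1.160000 + (0.45/6)·(k1 + 2k2 + 2k3 + k4) = 0.461512
t=-0.350000, p=0.461512:
  k1 = f(-0.350000, 0.461512) = -0.688660
  k2 = f(-0.125000, 0.306564) = -0.274430
  k3 = f(-0.125000, 0.399765) = -0.379102
  k4 = f(0.100000, 0.290917) = -0.034566
  p ← 0.461512 + (0.45/6)·(k1 + 2k2 + 2k3 + k4) = 0.309241
p(0.1) ≈ 0.3092

0.3092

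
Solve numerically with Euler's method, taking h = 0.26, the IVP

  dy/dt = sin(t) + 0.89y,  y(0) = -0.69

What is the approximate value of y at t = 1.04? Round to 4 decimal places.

-1.1432

Euler: y_{n+1} = y_n + h·f(t_n, y_n).
t=0.000000, y=-0.690000: f=-0.614100 → y ← -0.690000 + 0.26·(-0.614100) = -0.849666
t=0.260000, y=-0.849666: f=-0.499122 → y ← -0.849666 + 0.26·(-0.499122) = -0.979438
t=0.520000, y=-0.979438: f=-0.374819 → y ← -0.979438 + 0.26·(-0.374819) = -1.076891
t=0.780000, y=-1.076891: f=-0.255153 → y ← -1.076891 + 0.26·(-0.255153) = -1.143231
y(1.04) ≈ -1.1432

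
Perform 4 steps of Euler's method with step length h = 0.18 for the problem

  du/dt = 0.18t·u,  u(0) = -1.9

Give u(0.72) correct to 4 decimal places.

Euler: u_{n+1} = u_n + h·f(t_n, u_n).
t=0.000000, u=-1.900000: f=0.000000 → u ← -1.900000 + 0.18·0.000000 = -1.900000
t=0.180000, u=-1.900000: f=-0.061560 → u ← -1.900000 + 0.18·(-0.061560) = -1.911081
t=0.360000, u=-1.911081: f=-0.123838 → u ← -1.911081 + 0.18·(-0.123838) = -1.933372
t=0.540000, u=-1.933372: f=-0.187924 → u ← -1.933372 + 0.18·(-0.187924) = -1.967198
u(0.72) ≈ -1.9672

-1.9672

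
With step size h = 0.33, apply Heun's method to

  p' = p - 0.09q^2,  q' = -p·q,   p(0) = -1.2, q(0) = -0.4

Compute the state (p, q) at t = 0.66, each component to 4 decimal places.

-2.3326, -1.1571

Heun on (p,q): k1 = f(t_n, state_n); k2 = f(t_n + h, state_n + h·k1); state_{n+1} = state_n + (h/2)·(k1 + k2).
0.000000: (-1.200000, -0.400000)
  k1 = (-1.214400, -0.480000)
  predictor → (-1.600752, -0.558400)
  k2 = (-1.628815, -0.893860)
  → (-1.669130, -0.626687)
0.330000: (-1.669130, -0.626687)
  k1 = (-1.704477, -1.046022)
  predictor → (-2.231608, -0.971874)
  k2 = (-2.316616, -2.168842)
  → (-2.332611, -1.157139)
(p(0.66), q(0.66)) ≈ (-2.3326, -1.1571)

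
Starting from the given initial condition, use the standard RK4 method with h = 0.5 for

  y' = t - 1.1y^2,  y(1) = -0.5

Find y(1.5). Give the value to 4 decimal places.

0.0740

RK4: k1 = f(t_n, y_n); k2 = f(t_n + h/2, y_n + (h/2)·k1); k3 = f(t_n + h/2, y_n + (h/2)·k2); k4 = f(t_n + h, y_n + h·k3); y_{n+1} = y_n + (h/6)·(k1 + 2k2 + 2k3 + k4).
t=1.000000, y=-0.500000:
  k1 = f(1.000000, -0.500000) = 0.725000
  k2 = f(1.250000, -0.318750) = 1.138238
  k3 = f(1.250000, -0.215440) = 1.198944
  k4 = f(1.500000, 0.099472) = 1.489116
  y ← -0.500000 + (0.5/6)·(k1 + 2k2 + 2k3 + k4) = 0.074040
y(1.5) ≈ 0.0740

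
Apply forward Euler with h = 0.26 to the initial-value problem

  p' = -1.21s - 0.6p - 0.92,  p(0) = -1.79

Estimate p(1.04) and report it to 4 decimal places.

-2.1053

Euler: p_{n+1} = p_n + h·f(s_n, p_n).
s=0.000000, p=-1.790000: f=0.154000 → p ← -1.790000 + 0.26·0.154000 = -1.749960
s=0.260000, p=-1.749960: f=-0.184624 → p ← -1.749960 + 0.26·(-0.184624) = -1.797962
s=0.520000, p=-1.797962: f=-0.470423 → p ← -1.797962 + 0.26·(-0.470423) = -1.920272
s=0.780000, p=-1.920272: f=-0.711637 → p ← -1.920272 + 0.26·(-0.711637) = -2.105298
p(1.04) ≈ -2.1053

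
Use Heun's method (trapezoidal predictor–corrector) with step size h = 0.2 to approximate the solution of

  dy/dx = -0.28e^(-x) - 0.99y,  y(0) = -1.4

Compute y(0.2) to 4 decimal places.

-1.1956

Heun: k1 = f(x_n, y_n); k2 = f(x_n + h, y_n + h·k1); y_{n+1} = y_n + (h/2)·(k1 + k2).
x=0.000000, y=-1.400000:
  k1 = f(0.000000, -1.400000) = 1.106000
  k2 = f(0.200000, -1.178800) = 0.937767
  y ← -1.400000 + (0.2/2)·(1.106000 + 0.937767) = -1.195623
y(0.2) ≈ -1.1956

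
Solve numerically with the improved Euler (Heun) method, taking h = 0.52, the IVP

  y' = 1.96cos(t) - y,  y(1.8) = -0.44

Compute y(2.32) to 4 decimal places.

-0.6733

Heun: k1 = f(t_n, y_n); k2 = f(t_n + h, y_n + h·k1); y_{n+1} = y_n + (h/2)·(k1 + k2).
t=1.800000, y=-0.440000:
  k1 = f(1.800000, -0.440000) = -0.005316
  k2 = f(2.320000, -0.442764) = -0.892105
  y ← -0.440000 + (0.52/2)·(-0.005316 + (-0.892105)) = -0.673330
y(2.32) ≈ -0.6733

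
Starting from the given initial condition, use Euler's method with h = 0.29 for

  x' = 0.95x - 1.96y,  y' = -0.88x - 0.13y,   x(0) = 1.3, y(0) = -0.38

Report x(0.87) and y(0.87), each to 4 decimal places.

4.2080, -1.8173

Euler on (x,y): x_{n+1} = x_n + h·x', y_{n+1} = y_n + h·y'.
0.000000: (1.300000, -0.380000); f=(1.979800, -1.094600) → (1.874142, -0.697434)
0.290000: (1.874142, -0.697434); f=(3.147406, -1.558579) → (2.786890, -1.149422)
0.580000: (2.786890, -1.149422); f=(4.900412, -2.303038) → (4.208009, -1.817303)
(x(0.87), y(0.87)) ≈ (4.2080, -1.8173)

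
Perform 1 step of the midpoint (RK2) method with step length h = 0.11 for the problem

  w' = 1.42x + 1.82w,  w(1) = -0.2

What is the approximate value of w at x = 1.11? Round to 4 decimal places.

-0.0636

Midpoint: k1 = f(x_n, w_n); k2 = f(x_n + h/2, w_n + (h/2)·k1); w_{n+1} = w_n + h·k2.
x=1.000000, w=-0.200000:
  k1 = f(1.000000, -0.200000) = 1.056000
  k2 = f(1.055000, -0.141920) = 1.239806
  w ← -0.200000 + 0.11·1.239806 = -0.063621
w(1.11) ≈ -0.0636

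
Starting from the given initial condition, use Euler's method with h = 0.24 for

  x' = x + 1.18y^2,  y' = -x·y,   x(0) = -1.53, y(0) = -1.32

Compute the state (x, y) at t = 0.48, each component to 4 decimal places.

-0.8183, -2.4127

Euler on (x,y): x_{n+1} = x_n + h·x', y_{n+1} = y_n + h·y'.
0.000000: (-1.530000, -1.320000); f=(0.526032, -2.019600) → (-1.403752, -1.804704)
0.240000: (-1.403752, -1.804704); f=(2.439456, -2.533357) → (-0.818283, -2.412710)
(x(0.48), y(0.48)) ≈ (-0.8183, -2.4127)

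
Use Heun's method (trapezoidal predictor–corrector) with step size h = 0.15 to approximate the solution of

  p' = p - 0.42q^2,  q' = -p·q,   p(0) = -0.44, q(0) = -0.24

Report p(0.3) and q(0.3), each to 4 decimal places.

Heun on (p,q): k1 = f(s_n, state_n); k2 = f(s_n + h, state_n + h·k1); state_{n+1} = state_n + (h/2)·(k1 + k2).
0.000000: (-0.440000, -0.240000)
  k1 = (-0.464192, -0.105600)
  predictor → (-0.509629, -0.255840)
  k2 = (-0.537120, -0.130383)
  → (-0.515098, -0.257699)
0.150000: (-0.515098, -0.257699)
  k1 = (-0.542990, -0.132740)
  predictor → (-0.596547, -0.277610)
  k2 = (-0.628915, -0.165607)
  → (-0.602991, -0.280075)
(p(0.3), q(0.3)) ≈ (-0.6030, -0.2801)

-0.6030, -0.2801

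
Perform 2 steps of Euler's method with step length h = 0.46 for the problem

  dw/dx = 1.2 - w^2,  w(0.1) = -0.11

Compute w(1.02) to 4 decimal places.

Euler: w_{n+1} = w_n + h·f(x_n, w_n).
x=0.100000, w=-0.110000: f=1.187900 → w ← -0.110000 + 0.46·1.187900 = 0.436434
x=0.560000, w=0.436434: f=1.009525 → w ← 0.436434 + 0.46·1.009525 = 0.900816
w(1.02) ≈ 0.9008

0.9008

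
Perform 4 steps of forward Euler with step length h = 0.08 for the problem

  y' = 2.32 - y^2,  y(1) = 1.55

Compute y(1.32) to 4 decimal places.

Euler: y_{n+1} = y_n + h·f(s_n, y_n).
s=1.000000, y=1.550000: f=-0.082500 → y ← 1.550000 + 0.08·(-0.082500) = 1.543400
s=1.080000, y=1.543400: f=-0.062084 → y ← 1.543400 + 0.08·(-0.062084) = 1.538433
s=1.160000, y=1.538433: f=-0.046777 → y ← 1.538433 + 0.08·(-0.046777) = 1.534691
s=1.240000, y=1.534691: f=-0.035277 → y ← 1.534691 + 0.08·(-0.035277) = 1.531869
y(1.32) ≈ 1.5319

1.5319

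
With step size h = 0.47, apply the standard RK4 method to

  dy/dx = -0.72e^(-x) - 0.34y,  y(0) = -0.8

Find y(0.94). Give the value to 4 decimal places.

RK4: k1 = f(x_n, y_n); k2 = f(x_n + h/2, y_n + (h/2)·k1); k3 = f(x_n + h/2, y_n + (h/2)·k2); k4 = f(x_n + h, y_n + h·k3); y_{n+1} = y_n + (h/6)·(k1 + 2k2 + 2k3 + k4).
x=0.000000, y=-0.800000:
  k1 = f(0.000000, -0.800000) = -0.448000
  k2 = f(0.235000, -0.905280) = -0.261416
  k3 = f(0.235000, -0.861433) = -0.276324
  k4 = f(0.470000, -0.929872) = -0.133845
  y ← -0.800000 + (0.47/6)·(k1 + 2k2 + 2k3 + k4) = -0.929824
x=0.470000, y=-0.929824:
  k1 = f(0.470000, -0.929824) = -0.133862
  k2 = f(0.705000, -0.961281) = -0.028923
  k3 = f(0.705000, -0.936621) = -0.037307
  k4 = f(0.940000, -0.947358) = 0.040850
  y ← -0.929824 + (0.47/6)·(k1 + 2k2 + 2k3 + k4) = -0.947486
y(0.94) ≈ -0.9475

-0.9475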